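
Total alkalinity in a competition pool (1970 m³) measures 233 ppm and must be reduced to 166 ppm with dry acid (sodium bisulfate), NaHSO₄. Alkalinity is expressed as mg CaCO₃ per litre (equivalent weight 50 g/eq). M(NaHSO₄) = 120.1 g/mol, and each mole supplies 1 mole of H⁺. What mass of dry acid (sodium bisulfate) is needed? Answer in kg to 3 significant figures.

Volume: 1970 m³ = 1,970,000 L.
Alkalinity to neutralize: (233 − 166) = 67 mg/L as CaCO₃ × 1,970,000 L = 132,000 g as CaCO₃.
Equivalents of H⁺ required: 132,000 ÷ 50 g/eq = 2640 eq = 2640 mol NaHSO₄.
Mass of NaHSO₄: 2640 × 120.1 = 317,000 g.

317 kg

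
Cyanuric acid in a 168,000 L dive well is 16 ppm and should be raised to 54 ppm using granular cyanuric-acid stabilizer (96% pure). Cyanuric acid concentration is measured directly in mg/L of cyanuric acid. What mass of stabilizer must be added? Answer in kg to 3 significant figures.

CYA to add: (54 − 16) = 38 mg/L × 168,000 L = 6384 g cyanuric acid.
At 96% purity: 6384 / 0.96 = 6650 g product.

6.65 kg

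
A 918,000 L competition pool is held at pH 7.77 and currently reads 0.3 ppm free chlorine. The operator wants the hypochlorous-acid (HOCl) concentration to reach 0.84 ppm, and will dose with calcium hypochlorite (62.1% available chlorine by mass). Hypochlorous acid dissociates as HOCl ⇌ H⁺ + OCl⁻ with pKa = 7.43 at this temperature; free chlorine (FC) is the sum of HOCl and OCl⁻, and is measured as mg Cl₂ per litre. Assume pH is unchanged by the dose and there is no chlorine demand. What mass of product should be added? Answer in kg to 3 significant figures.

3.51 kg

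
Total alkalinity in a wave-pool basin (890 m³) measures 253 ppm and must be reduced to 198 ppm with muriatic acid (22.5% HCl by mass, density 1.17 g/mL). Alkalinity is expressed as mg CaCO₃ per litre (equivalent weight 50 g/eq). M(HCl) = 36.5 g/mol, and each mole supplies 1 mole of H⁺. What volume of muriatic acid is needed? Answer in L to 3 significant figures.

136 L

Volume: 890 m³ = 890,000 L.
Alkalinity to neutralize: (253 − 198) = 55 mg/L as CaCO₃ × 890,000 L = 48,950 g as CaCO₃.
Equivalents of H⁺ required: 48,950 ÷ 50 g/eq = 979 eq = 979 mol HCl.
Mass of HCl: 979 × 36.5 = 35,730 g.
Mass of 22.5% solution: 35,730 / 0.225 = 158,800 g.
Volume: 158,800 g ÷ 1.17 g/mL = 135,700 mL.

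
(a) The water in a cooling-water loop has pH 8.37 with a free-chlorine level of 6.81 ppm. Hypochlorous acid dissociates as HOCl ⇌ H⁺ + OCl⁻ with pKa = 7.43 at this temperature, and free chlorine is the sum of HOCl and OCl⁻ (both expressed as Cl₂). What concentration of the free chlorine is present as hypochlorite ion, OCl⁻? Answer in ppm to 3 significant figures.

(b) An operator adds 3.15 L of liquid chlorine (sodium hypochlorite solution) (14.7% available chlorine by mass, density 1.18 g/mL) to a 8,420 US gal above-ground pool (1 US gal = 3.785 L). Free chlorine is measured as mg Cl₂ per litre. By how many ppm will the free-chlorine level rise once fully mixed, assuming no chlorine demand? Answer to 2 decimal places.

(a) 6.11 ppm; (b) 17.14 ppm

(a) [OCl⁻]/[HOCl] = 10^(pH − pKa) = 10^(8.37 − 7.43) = 10^0.94 = 8.71.
(a) Fraction as HOCl = 1 / (1 + 8.71) = 0.103.
(a) OCl⁻ = (1 − 0.103) × 6.81 ppm = 6.109 ppm.

(b) Volume: 8,420 US gal × 3.785 L/gal = 31,870 L.
(b) Mass of solution: 3.15 L × 1000 mL/L × 1.18 g/mL = 3717 g.
(b) Available chlorine delivered: 3717 g × 0.147 = 546.4 g as Cl₂.
(b) Concentration rise: 546.4 g / 31,870 L = 17.14 mg/L = 17.14 ppm.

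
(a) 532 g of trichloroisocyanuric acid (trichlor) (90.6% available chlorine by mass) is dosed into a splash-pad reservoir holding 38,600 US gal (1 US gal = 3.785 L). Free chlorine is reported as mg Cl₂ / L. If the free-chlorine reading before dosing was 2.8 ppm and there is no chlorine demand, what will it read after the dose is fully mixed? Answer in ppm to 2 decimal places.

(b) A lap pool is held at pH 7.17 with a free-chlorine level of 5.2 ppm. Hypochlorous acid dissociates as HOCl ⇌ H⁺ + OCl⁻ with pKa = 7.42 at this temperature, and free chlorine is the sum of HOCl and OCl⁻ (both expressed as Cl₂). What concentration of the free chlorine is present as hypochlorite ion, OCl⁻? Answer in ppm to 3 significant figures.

(a) Volume: 38,600 US gal × 3.785 L/gal = 146,101 L.
(a) Available chlorine delivered: 532 g × 0.906 = 482 g as Cl₂.
(a) Concentration rise: 482 g / 146,101 L = 3.299 mg/L = 3.30 ppm.
(a) Final FC: 2.8 + 3.30 = 6.10 ppm.

(b) [OCl⁻]/[HOCl] = 10^(pH − pKa) = 10^(7.17 − 7.42) = 10^-0.25 = 0.5623.
(b) Fraction as HOCl = 1 / (1 + 0.5623) = 0.6401.
(b) OCl⁻ = (1 − 0.6401) × 5.2 ppm = 1.872 ppm.

(a) 6.10 ppm; (b) 1.87 ppm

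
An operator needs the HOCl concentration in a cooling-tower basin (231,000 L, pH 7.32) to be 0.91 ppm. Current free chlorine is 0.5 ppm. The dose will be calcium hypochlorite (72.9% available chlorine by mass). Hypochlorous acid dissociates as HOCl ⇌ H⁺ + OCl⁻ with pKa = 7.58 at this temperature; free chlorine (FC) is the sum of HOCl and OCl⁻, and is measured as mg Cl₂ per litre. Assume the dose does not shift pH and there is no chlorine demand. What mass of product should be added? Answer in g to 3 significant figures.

288 g

[OCl⁻]/[HOCl] = 10^(pH − pKa) = 10^(7.32 − 7.58) = 0.5495; fraction as HOCl = 1/(1 + 0.5495) = 0.6454.
Free chlorine required for 0.91 ppm HOCl: 0.91 / 0.6454 = 1.41 ppm.
FC to add: 1.41 − 0.5 = 0.9101 mg/L as Cl₂.
Cl₂ equivalent: 0.9101 mg/L × 231,000 L = 210.2 g.
Product at 72.9% available Cl: 210.2 / 0.729 = 288.4 g.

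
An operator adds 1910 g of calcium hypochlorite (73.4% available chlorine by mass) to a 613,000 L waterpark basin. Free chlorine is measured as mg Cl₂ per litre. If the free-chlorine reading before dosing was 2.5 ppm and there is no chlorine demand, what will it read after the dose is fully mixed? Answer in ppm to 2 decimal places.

Available chlorine delivered: 1910 g × 0.734 = 1402 g as Cl₂.
Concentration rise: 1402 g / 613,000 L = 2.287 mg/L = 2.29 ppm.
Final FC: 2.5 + 2.29 = 4.79 ppm.

4.79 ppm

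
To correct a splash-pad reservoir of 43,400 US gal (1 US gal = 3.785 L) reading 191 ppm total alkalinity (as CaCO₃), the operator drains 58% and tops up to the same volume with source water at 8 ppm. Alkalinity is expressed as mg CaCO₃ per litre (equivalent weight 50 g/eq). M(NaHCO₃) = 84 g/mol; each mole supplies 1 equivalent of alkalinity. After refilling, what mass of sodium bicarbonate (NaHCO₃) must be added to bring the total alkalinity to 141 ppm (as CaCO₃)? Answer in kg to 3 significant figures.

15.5 kg

Volume: 43,400 US gal × 3.785 L/gal = 164,269 L.
After draining 58% and refilling: 191 × 0.42 + 8 × 0.58 = 84.86 ppm.
Deficit to target: 141 − 84.86 = 56.14 mg/L.
As CaCO₃: 56.14 mg/L × 164,269 L = 9222 g; ÷ 50 g/eq ÷ 1 = 184.4 mol NaHCO₃.
Mass: 184.4 × 84 = 15,490 g.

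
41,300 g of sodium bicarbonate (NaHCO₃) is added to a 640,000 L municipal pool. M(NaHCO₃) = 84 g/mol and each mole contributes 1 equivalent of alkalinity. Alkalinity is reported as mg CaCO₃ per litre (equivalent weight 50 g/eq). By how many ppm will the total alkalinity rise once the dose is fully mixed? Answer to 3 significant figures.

38.4 ppm

Moles of NaHCO₃: 41,300 g ÷ 84 g/mol = 491.7 mol → 491.7 eq of alkalinity.
As CaCO₃: 491.7 eq × 50 g/eq = 24,580 g.
Rise: 24,580 g / 640,000 L × 1000 = 38.41 mg/L.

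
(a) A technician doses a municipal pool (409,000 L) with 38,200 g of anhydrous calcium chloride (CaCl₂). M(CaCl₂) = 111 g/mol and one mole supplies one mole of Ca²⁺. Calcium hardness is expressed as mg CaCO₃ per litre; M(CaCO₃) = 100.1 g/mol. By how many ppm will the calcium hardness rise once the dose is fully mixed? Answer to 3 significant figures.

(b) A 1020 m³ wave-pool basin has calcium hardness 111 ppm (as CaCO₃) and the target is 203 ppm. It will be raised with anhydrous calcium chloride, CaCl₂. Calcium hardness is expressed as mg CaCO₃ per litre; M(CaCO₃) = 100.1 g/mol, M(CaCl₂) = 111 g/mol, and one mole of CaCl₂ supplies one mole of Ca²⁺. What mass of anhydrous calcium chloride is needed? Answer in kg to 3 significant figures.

(a) 84.2 ppm; (b) 104 kg

(a) Moles of Ca²⁺: 38,200 g ÷ 111 g/mol = 344.1 mol.
(a) As CaCO₃: 344.1 mol × 100.1 g/mol = 34,450 g.
(a) Rise: 34,450 g / 409,000 L × 1000 = 84.23 mg/L.

(b) Volume: 1020 m³ = 1,020,000 L.
(b) Hardness to add: (203 − 111) = 92 mg/L as CaCO₃ × 1,020,000 L = 93,840 g as CaCO₃.
(b) Moles of Ca²⁺ (1 mol Ca²⁺ ≡ 1 mol CaCO₃): 93,840 / 100.1 g/mol = 937.5 mol.
(b) Mass of CaCl₂: 937.5 × 111 = 104,100 g.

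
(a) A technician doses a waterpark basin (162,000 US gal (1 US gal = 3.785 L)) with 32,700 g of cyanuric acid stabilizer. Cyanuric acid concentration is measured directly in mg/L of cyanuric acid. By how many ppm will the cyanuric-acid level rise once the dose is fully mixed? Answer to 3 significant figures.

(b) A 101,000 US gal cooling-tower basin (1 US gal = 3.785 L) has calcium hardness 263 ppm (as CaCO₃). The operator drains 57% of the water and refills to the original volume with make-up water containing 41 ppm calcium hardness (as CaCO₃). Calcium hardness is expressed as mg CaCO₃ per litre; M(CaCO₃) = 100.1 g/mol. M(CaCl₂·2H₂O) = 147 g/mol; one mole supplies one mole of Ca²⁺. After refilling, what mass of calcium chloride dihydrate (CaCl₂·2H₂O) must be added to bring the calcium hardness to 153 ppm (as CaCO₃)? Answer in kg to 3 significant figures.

(a) 53.3 ppm; (b) 9.29 kg

(a) Volume: 162,000 US gal × 3.785 L/gal = 613,170 L.
(a) Rise: 32,700 g / 613,170 L × 1000 = 53.33 mg/L.

(b) Volume: 101,000 US gal × 3.785 L/gal = 382,285 L.
(b) After draining 57% and refilling: 263 × 0.43 + 41 × 0.57 = 136.46 ppm.
(b) Deficit to target: 153 − 136.46 = 16.54 mg/L.
(b) As CaCO₃: 16.54 mg/L × 382,285 L = 6323 g; ÷ 100.1 = 63.17 mol Ca²⁺.
(b) Mass: 63.17 × 147 = 9286 g.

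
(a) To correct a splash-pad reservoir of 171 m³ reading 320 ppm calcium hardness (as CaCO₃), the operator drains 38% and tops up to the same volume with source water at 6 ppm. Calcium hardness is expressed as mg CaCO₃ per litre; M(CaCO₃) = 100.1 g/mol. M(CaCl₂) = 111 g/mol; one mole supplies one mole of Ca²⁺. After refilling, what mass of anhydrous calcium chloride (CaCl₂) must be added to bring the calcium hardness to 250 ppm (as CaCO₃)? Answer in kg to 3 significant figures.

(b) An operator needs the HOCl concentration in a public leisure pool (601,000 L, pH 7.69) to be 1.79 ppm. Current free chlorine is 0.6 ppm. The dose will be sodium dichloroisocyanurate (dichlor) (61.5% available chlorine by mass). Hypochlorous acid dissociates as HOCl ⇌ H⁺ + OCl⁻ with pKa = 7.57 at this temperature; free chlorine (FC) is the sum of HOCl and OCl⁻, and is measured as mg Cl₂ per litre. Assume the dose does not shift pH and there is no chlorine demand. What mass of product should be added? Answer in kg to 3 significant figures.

(a) Volume: 171 m³ = 171,000 L.
(a) After draining 38% and refilling: 320 × 0.62 + 6 × 0.38 = 200.68 ppm.
(a) Deficit to target: 250 − 200.68 = 49.32 mg/L.
(a) As CaCO₃: 49.32 mg/L × 171,000 L = 8434 g; ÷ 100.1 = 84.25 mol Ca²⁺.
(a) Mass: 84.25 × 111 = 9352 g.

(b) [OCl⁻]/[HOCl] = 10^(pH − pKa) = 10^(7.69 − 7.57) = 1.318; fraction as HOCl = 1/(1 + 1.318) = 0.4314.
(b) Free chlorine required for 1.79 ppm HOCl: 1.79 / 0.4314 = 4.15 ppm.
(b) FC to add: 4.15 − 0.6 = 3.55 mg/L as Cl₂.
(b) Cl₂ equivalent: 3.55 mg/L × 601,000 L = 2133 g.
(b) Product at 61.5% available Cl: 2133 / 0.615 = 3469 g.

(a) 9.35 kg; (b) 3.47 kg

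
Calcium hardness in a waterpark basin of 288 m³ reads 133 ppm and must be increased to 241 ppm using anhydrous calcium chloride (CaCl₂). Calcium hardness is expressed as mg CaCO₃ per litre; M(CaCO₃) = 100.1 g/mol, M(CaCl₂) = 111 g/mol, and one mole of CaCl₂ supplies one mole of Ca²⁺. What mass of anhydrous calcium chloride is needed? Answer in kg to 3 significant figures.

Volume: 288 m³ = 288,000 L.
Hardness to add: (241 − 133) = 108 mg/L as CaCO₃ × 288,000 L = 31,100 g as CaCO₃.
Moles of Ca²⁺ (1 mol Ca²⁺ ≡ 1 mol CaCO₃): 31,100 / 100.1 g/mol = 310.7 mol.
Mass of CaCl₂: 310.7 × 111 = 34,490 g.

34.5 kg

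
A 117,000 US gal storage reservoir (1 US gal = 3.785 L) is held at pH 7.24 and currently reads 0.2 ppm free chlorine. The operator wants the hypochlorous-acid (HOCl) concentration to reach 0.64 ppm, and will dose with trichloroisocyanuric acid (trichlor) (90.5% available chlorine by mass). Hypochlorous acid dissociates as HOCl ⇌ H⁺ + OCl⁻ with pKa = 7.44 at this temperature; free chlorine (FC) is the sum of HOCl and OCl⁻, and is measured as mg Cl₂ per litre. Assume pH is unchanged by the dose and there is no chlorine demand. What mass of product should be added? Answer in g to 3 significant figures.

413 g

Volume: 117,000 US gal × 3.785 L/gal = 442,845 L.
[OCl⁻]/[HOCl] = 10^(pH − pKa) = 10^(7.24 − 7.44) = 0.631; fraction as HOCl = 1/(1 + 0.631) = 0.6131.
Free chlorine required for 0.64 ppm HOCl: 0.64 / 0.6131 = 1.044 ppm.
FC to add: 1.044 − 0.2 = 0.8438 mg/L as Cl₂.
Cl₂ equivalent: 0.8438 mg/L × 442,845 L = 373.7 g.
Product at 90.5% available Cl: 373.7 / 0.905 = 412.9 g.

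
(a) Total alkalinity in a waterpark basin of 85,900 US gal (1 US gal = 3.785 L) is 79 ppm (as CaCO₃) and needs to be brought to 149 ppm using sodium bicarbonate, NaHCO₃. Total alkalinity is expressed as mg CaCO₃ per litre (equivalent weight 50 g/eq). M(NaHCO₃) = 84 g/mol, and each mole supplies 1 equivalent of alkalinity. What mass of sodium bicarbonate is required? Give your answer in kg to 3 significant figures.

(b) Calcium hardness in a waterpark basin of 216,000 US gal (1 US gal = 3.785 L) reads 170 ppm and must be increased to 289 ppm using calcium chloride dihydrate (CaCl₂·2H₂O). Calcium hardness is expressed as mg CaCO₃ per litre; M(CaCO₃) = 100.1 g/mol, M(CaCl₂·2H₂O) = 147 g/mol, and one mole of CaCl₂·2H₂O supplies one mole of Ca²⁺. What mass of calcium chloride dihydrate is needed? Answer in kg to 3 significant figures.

(a) Volume: 85,900 US gal × 3.785 L/gal = 325,132 L.
(a) Alkalinity to add: (149 − 79) = 70 mg/L as CaCO₃ × 325,132 L = 22,760 g as CaCO₃.
(a) Equivalents: 22,760 g ÷ 50 g/eq = 455.2 eq.
(a) NaHCO₃ supplies 1 eq per mole → 455.2 mol.
(a) Mass: 455.2 mol × 84 g/mol = 38,240 g.

(b) Volume: 216,000 US gal × 3.785 L/gal = 817,560 L.
(b) Hardness to add: (289 − 170) = 119 mg/L as CaCO₃ × 817,560 L = 97,290 g as CaCO₃.
(b) Moles of Ca²⁺ (1 mol Ca²⁺ ≡ 1 mol CaCO₃): 97,290 / 100.1 g/mol = 971.9 mol.
(b) Mass of CaCl₂·2H₂O: 971.9 × 147 = 142,900 g.

(a) 38.2 kg; (b) 143 kg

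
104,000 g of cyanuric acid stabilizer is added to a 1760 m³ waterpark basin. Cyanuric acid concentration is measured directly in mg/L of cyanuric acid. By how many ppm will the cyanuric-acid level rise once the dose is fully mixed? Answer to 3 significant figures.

59.1 ppm

Volume: 1760 m³ = 1,760,000 L.
Rise: 104,000 g / 1,760,000 L × 1000 = 59.09 mg/L.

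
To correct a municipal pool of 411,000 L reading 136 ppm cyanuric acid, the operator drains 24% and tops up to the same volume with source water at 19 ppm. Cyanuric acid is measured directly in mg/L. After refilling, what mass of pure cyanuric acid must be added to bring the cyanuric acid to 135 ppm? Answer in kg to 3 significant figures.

11.1 kg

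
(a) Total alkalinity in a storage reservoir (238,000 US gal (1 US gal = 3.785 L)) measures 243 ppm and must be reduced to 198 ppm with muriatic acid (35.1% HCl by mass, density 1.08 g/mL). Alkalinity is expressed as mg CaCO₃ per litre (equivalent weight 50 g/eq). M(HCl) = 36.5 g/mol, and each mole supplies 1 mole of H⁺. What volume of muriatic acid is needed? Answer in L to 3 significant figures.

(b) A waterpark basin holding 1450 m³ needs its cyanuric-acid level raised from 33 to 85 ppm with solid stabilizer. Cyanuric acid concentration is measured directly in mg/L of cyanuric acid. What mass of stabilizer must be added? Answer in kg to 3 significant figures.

(a) Volume: 238,000 US gal × 3.785 L/gal = 900,830 L.
(a) Alkalinity to neutralize: (243 − 198) = 45 mg/L as CaCO₃ × 900,830 L = 40,540 g as CaCO₃.
(a) Equivalents of H⁺ required: 40,540 ÷ 50 g/eq = 810.7 eq = 810.7 mol HCl.
(a) Mass of HCl: 810.7 × 36.5 = 29,590 g.
(a) Mass of 35.1% solution: 29,590 / 0.351 = 84,310 g.
(a) Volume: 84,310 g ÷ 1.08 g/mL = 78,060 mL.

(b) Volume: 1450 m³ = 1,450,000 L.
(b) CYA to add: (85 − 33) = 52 mg/L × 1,450,000 L = 75,400 g cyanuric acid.

(a) 78.1 L; (b) 75.4 kg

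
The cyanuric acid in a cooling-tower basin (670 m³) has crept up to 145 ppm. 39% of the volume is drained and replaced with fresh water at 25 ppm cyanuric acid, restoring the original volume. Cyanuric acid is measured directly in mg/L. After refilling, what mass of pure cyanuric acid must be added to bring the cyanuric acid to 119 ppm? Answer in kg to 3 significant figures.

13.9 kg

Volume: 670 m³ = 670,000 L.
After draining 39% and refilling: 145 × 0.61 + 25 × 0.39 = 98.2 ppm.
Deficit to target: 119 − 98.2 = 20.8 mg/L.
Mass: 20.8 mg/L × 670,000 L = 13,940 g cyanuric acid.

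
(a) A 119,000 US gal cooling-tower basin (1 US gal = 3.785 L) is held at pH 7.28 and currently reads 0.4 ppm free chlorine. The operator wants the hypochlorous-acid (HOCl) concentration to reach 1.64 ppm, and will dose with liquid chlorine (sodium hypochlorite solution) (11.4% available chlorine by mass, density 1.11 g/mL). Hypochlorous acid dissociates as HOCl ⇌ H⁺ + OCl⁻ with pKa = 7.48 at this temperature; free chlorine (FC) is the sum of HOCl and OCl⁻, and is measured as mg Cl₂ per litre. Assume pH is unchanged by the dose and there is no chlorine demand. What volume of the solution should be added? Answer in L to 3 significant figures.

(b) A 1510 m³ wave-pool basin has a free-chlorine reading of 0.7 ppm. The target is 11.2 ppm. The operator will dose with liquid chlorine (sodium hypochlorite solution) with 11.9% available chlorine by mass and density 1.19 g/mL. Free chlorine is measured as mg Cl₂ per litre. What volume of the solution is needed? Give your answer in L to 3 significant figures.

(a) 8.10 L; (b) 112 L

(a) Volume: 119,000 US gal × 3.785 L/gal = 450,415 L.
(a) [OCl⁻]/[HOCl] = 10^(pH − pKa) = 10^(7.28 − 7.48) = 0.631; fraction as HOCl = 1/(1 + 0.631) = 0.6131.
(a) Free chlorine required for 1.64 ppm HOCl: 1.64 / 0.6131 = 2.675 ppm.
(a) FC to add: 2.675 − 0.4 = 2.275 mg/L as Cl₂.
(a) Cl₂ equivalent: 2.275 mg/L × 450,415 L = 1025 g.
(a) Product at 11.4% available Cl: 1025 / 0.114 = 8988 g.
(a) Volume: 8988 g ÷ 1.11 g/mL = 8097 mL.

(b) Volume: 1510 m³ = 1,510,000 L.
(b) Chlorine deficit: 11.2 − 0.7 = 10.5 ppm = 10.5 mg/L as Cl₂.
(b) Cl₂ equivalent needed: 10.5 mg/L × 1,510,000 L = 15,860,000 mg = 15,860 g.
(b) Product at 11.9% available chlorine: 15,860 / 0.119 = 133,200 g.
(b) Volume at density 1.19 g/mL: 133,200 g ÷ 1.19 g/mL = 112,000 mL.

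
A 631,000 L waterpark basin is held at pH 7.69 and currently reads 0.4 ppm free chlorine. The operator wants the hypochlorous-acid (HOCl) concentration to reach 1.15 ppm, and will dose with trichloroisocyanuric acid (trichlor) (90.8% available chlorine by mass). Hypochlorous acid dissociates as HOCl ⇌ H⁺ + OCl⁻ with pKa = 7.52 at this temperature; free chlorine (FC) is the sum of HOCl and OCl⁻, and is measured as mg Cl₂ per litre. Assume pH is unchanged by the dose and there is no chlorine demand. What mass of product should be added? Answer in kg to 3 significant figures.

1.70 kg

[OCl⁻]/[HOCl] = 10^(pH − pKa) = 10^(7.69 − 7.52) = 1.479; fraction as HOCl = 1/(1 + 1.479) = 0.4034.
Free chlorine required for 1.15 ppm HOCl: 1.15 / 0.4034 = 2.851 ppm.
FC to add: 2.851 − 0.4 = 2.451 mg/L as Cl₂.
Cl₂ equivalent: 2.451 mg/L × 631,000 L = 1547 g.
Product at 90.8% available Cl: 1547 / 0.908 = 1703 g.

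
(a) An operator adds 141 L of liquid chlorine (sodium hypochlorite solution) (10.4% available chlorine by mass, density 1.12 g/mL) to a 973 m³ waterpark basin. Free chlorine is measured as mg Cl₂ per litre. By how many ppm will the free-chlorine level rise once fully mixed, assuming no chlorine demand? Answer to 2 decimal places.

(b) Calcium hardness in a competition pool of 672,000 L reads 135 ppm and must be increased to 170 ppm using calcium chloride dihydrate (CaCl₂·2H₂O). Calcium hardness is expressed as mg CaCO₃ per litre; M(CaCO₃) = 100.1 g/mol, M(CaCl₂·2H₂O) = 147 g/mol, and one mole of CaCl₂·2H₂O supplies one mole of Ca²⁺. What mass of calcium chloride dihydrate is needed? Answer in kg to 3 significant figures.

(a) Volume: 973 m³ = 973,000 L.
(a) Mass of solution: 141 L × 1000 mL/L × 1.12 g/mL = 157,900 g.
(a) Available chlorine delivered: 157,900 g × 0.104 = 16,420 g as Cl₂.
(a) Concentration rise: 16,420 g / 973,000 L = 16.88 mg/L = 16.88 ppm.

(b) Hardness to add: (170 − 135) = 35 mg/L as CaCO₃ × 672,000 L = 23,520 g as CaCO₃.
(b) Moles of Ca²⁺ (1 mol Ca²⁺ ≡ 1 mol CaCO₃): 23,520 / 100.1 g/mol = 235 mol.
(b) Mass of CaCl₂·2H₂O: 235 × 147 = 34,540 g.

(a) 16.88 ppm; (b) 34.5 kg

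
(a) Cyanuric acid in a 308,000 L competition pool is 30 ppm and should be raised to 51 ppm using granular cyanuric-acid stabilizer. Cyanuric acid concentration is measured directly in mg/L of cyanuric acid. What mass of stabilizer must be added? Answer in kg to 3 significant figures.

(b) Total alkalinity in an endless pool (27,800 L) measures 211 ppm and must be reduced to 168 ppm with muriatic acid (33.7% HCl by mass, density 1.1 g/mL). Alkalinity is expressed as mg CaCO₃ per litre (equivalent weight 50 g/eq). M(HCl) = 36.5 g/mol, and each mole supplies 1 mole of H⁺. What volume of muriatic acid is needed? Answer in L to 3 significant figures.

(a) 6.47 kg; (b) 2.35 L

(a) CYA to add: (51 − 30) = 21 mg/L × 308,000 L = 6468 g cyanuric acid.

(b) Alkalinity to neutralize: (211 − 168) = 43 mg/L as CaCO₃ × 27,800 L = 1195 g as CaCO₃.
(b) Equivalents of H⁺ required: 1195 ÷ 50 g/eq = 23.91 eq = 23.91 mol HCl.
(b) Mass of HCl: 23.91 × 36.5 = 872.6 g.
(b) Mass of 33.7% solution: 872.6 / 0.337 = 2589 g.
(b) Volume: 2589 g ÷ 1.1 g/mL = 2354 mL.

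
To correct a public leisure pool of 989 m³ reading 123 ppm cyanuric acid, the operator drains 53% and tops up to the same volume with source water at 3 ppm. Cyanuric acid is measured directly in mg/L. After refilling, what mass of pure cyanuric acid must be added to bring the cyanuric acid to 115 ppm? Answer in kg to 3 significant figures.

Volume: 989 m³ = 989,000 L.
After draining 53% and refilling: 123 × 0.47 + 3 × 0.53 = 59.4 ppm.
Deficit to target: 115 − 59.4 = 55.6 mg/L.
Mass: 55.6 mg/L × 989,000 L = 54,990 g cyanuric acid.

55.0 kg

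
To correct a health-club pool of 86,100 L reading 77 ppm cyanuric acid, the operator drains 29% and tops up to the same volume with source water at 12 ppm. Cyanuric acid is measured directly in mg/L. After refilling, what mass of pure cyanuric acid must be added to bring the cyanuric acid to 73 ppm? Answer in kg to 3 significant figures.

1.28 kg

After draining 29% and refilling: 77 × 0.71 + 12 × 0.29 = 58.15 ppm.
Deficit to target: 73 − 58.15 = 14.85 mg/L.
Mass: 14.85 mg/L × 86,100 L = 1279 g cyanuric acid.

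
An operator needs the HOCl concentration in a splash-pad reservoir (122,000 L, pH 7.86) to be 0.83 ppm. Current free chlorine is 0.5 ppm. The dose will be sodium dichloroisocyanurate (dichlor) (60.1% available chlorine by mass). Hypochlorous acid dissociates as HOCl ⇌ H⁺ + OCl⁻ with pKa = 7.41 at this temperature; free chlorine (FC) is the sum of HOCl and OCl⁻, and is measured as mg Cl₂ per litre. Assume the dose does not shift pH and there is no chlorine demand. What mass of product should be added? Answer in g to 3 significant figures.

542 g

[OCl⁻]/[HOCl] = 10^(pH − pKa) = 10^(7.86 − 7.41) = 2.818; fraction as HOCl = 1/(1 + 2.818) = 0.2619.
Free chlorine required for 0.83 ppm HOCl: 0.83 / 0.2619 = 3.169 ppm.
FC to add: 3.169 − 0.5 = 2.669 mg/L as Cl₂.
Cl₂ equivalent: 2.669 mg/L × 122,000 L = 325.6 g.
Product at 60.1% available Cl: 325.6 / 0.601 = 541.8 g.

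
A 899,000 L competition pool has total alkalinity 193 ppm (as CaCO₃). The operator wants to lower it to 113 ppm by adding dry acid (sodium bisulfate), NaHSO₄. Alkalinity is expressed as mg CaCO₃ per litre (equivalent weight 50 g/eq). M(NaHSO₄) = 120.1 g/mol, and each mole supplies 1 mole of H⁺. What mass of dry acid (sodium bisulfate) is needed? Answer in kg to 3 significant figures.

173 kg

Alkalinity to neutralize: (193 − 113) = 80 mg/L as CaCO₃ × 899,000 L = 71,920 g as CaCO₃.
Equivalents of H⁺ required: 71,920 ÷ 50 g/eq = 1438 eq = 1438 mol NaHSO₄.
Mass of NaHSO₄: 1438 × 120.1 = 172,800 g.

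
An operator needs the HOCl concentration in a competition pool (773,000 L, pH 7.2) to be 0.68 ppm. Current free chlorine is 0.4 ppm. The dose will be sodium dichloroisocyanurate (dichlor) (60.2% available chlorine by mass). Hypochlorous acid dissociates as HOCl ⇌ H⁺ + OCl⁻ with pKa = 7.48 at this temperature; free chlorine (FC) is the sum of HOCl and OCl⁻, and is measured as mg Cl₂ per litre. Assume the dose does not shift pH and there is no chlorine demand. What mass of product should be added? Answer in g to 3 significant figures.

[OCl⁻]/[HOCl] = 10^(pH − pKa) = 10^(7.2 − 7.48) = 0.5248; fraction as HOCl = 1/(1 + 0.5248) = 0.6558.
Free chlorine required for 0.68 ppm HOCl: 0.68 / 0.6558 = 1.037 ppm.
FC to add: 1.037 − 0.4 = 0.6369 mg/L as Cl₂.
Cl₂ equivalent: 0.6369 mg/L × 773,000 L = 492.3 g.
Product at 60.2% available Cl: 492.3 / 0.602 = 817.8 g.

818 g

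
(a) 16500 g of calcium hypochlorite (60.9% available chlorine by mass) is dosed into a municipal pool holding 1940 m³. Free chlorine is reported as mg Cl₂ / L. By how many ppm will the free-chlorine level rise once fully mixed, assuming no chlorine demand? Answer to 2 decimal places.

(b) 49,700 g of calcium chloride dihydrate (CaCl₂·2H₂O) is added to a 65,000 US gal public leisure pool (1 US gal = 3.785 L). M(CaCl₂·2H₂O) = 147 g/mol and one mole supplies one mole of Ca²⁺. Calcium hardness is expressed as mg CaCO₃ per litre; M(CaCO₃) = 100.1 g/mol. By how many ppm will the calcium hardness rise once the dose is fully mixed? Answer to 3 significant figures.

(a) Volume: 1940 m³ = 1,940,000 L.
(a) Available chlorine delivered: 16,500 g × 0.609 = 10,050 g as Cl₂.
(a) Concentration rise: 10,050 g / 1,940,000 L = 5.18 mg/L = 5.18 ppm.

(b) Volume: 65,000 US gal × 3.785 L/gal = 246,025 L.
(b) Moles of Ca²⁺: 49,700 g ÷ 147 g/mol = 338.1 mol.
(b) As CaCO₃: 338.1 mol × 100.1 g/mol = 33,840 g.
(b) Rise: 33,840 g / 246,025 L × 1000 = 137.6 mg/L.

(a) 5.18 ppm; (b) 138 ppm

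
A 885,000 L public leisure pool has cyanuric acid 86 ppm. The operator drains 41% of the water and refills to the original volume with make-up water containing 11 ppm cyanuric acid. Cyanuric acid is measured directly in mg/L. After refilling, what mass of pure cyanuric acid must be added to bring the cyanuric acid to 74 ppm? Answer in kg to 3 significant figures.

After draining 41% and refilling: 86 × 0.59 + 11 × 0.41 = 55.25 ppm.
Deficit to target: 74 − 55.25 = 18.75 mg/L.
Mass: 18.75 mg/L × 885,000 L = 16,590 g cyanuric acid.

16.6 kg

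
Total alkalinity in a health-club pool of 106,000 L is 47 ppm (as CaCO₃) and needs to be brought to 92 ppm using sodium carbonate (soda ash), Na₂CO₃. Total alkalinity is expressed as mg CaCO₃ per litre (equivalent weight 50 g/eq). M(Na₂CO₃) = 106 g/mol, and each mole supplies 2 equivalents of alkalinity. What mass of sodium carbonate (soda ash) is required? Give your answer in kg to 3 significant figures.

5.06 kg

Alkalinity to add: (92 − 47) = 45 mg/L as CaCO₃ × 106,000 L = 4770 g as CaCO₃.
Equivalents: 4770 g ÷ 50 g/eq = 95.4 eq.
Each mole of Na₂CO₃ supplies 2 eq, so 95.4 / 2 = 47.7 mol.
Mass: 47.7 mol × 106 g/mol = 5056 g.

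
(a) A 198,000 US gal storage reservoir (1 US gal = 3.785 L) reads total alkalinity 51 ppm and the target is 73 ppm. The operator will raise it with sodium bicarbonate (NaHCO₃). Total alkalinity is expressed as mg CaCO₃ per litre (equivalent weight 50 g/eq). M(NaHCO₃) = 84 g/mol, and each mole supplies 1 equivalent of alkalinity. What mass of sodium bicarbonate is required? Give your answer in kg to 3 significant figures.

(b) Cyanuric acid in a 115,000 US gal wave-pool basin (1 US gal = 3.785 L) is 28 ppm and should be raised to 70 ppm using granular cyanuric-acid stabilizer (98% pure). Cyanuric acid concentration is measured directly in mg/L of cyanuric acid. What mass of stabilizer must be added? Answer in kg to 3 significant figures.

(a) 27.7 kg; (b) 18.7 kg

(a) Volume: 198,000 US gal × 3.785 L/gal = 749,430 L.
(a) Alkalinity to add: (73 − 51) = 22 mg/L as CaCO₃ × 749,430 L = 16,490 g as CaCO₃.
(a) Equivalents: 16,490 g ÷ 50 g/eq = 329.7 eq.
(a) NaHCO₃ supplies 1 eq per mole → 329.7 mol.
(a) Mass: 329.7 mol × 84 g/mol = 27,700 g.

(b) Volume: 115,000 US gal × 3.785 L/gal = 435,275 L.
(b) CYA to add: (70 − 28) = 42 mg/L × 435,275 L = 18,280 g cyanuric acid.
(b) At 98% purity: 18,280 / 0.98 = 18,650 g product.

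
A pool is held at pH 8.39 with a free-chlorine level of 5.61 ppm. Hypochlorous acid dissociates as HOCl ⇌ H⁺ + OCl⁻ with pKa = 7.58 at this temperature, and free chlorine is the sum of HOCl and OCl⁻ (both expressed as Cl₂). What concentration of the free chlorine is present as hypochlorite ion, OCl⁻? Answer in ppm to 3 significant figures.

[OCl⁻]/[HOCl] = 10^(pH − pKa) = 10^(8.39 − 7.58) = 10^0.81 = 6.457.
Fraction as HOCl = 1 / (1 + 6.457) = 0.1341.
OCl⁻ = (1 − 0.1341) × 5.61 ppm = 4.858 ppm.

4.86 ppm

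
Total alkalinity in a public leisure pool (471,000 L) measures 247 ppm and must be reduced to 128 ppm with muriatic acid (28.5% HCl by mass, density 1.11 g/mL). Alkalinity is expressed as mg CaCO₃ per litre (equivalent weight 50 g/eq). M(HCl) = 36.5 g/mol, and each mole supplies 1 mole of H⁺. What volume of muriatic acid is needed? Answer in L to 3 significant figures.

129 L

Alkalinity to neutralize: (247 − 128) = 119 mg/L as CaCO₃ × 471,000 L = 56,050 g as CaCO₃.
Equivalents of H⁺ required: 56,050 ÷ 50 g/eq = 1121 eq = 1121 mol HCl.
Mass of HCl: 1121 × 36.5 = 40,920 g.
Mass of 28.5% solution: 40,920 / 0.285 = 143,600 g.
Volume: 143,600 g ÷ 1.11 g/mL = 129,300 mL.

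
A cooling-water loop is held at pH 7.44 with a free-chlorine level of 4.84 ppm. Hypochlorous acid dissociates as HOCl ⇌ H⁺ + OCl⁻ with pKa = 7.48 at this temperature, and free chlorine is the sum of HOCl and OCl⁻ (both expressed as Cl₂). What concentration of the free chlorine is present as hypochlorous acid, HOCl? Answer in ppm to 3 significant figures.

2.53 ppm

[OCl⁻]/[HOCl] = 10^(pH − pKa) = 10^(7.44 − 7.48) = 10^-0.04 = 0.912.
Fraction as HOCl = 1 / (1 + 0.912) = 0.523.
HOCl = 0.523 × 4.84 ppm = 2.531 ppm.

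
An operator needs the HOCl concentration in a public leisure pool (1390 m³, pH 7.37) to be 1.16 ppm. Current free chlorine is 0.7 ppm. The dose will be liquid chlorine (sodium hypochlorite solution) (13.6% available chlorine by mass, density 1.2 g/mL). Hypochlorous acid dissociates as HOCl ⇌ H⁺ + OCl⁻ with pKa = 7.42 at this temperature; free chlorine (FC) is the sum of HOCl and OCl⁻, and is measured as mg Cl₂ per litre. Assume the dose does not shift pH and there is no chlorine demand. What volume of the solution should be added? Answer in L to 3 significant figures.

Volume: 1390 m³ = 1,390,000 L.
[OCl⁻]/[HOCl] = 10^(pH − pKa) = 10^(7.37 − 7.42) = 0.8913; fraction as HOCl = 1/(1 + 0.8913) = 0.5288.
Free chlorine required for 1.16 ppm HOCl: 1.16 / 0.5288 = 2.194 ppm.
FC to add: 2.194 − 0.7 = 1.494 mg/L as Cl₂.
Cl₂ equivalent: 1.494 mg/L × 1,390,000 L = 2076 g.
Product at 13.6% available Cl: 2076 / 0.136 = 15,270 g.
Volume: 15,270 g ÷ 1.2 g/mL = 12,720 mL.

12.7 L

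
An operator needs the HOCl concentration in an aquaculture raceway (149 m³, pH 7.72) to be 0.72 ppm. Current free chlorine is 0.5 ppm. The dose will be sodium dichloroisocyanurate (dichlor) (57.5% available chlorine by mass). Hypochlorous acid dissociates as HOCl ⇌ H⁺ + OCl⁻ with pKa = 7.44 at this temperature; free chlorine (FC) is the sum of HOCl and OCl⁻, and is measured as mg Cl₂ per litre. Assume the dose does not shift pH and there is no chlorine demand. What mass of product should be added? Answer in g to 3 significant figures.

413 g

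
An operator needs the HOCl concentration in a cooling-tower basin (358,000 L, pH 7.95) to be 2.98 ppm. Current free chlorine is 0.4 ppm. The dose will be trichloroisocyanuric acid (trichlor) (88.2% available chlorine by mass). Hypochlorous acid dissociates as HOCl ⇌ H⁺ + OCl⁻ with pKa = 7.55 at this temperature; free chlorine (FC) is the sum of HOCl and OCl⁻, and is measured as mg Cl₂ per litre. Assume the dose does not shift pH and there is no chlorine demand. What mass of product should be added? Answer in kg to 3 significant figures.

[OCl⁻]/[HOCl] = 10^(pH − pKa) = 10^(7.95 − 7.55) = 2.512; fraction as HOCl = 1/(1 + 2.512) = 0.2847.
Free chlorine required for 2.98 ppm HOCl: 2.98 / 0.2847 = 10.47 ppm.
FC to add: 10.47 − 0.4 = 10.07 mg/L as Cl₂.
Cl₂ equivalent: 10.07 mg/L × 358,000 L = 3603 g.
Product at 88.2% available Cl: 3603 / 0.882 = 4086 g.

4.09 kg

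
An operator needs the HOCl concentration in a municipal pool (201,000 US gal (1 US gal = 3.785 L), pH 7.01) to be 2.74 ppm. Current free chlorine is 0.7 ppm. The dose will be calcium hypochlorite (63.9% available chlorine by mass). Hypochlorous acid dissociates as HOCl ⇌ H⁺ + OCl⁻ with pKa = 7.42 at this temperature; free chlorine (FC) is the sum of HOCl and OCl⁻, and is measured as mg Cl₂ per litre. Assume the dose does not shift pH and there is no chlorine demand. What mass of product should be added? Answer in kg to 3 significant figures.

3.70 kg

Volume: 201,000 US gal × 3.785 L/gal = 760,785 L.
[OCl⁻]/[HOCl] = 10^(pH − pKa) = 10^(7.01 − 7.42) = 0.389; fraction as HOCl = 1/(1 + 0.389) = 0.7199.
Free chlorine required for 2.74 ppm HOCl: 2.74 / 0.7199 = 3.806 ppm.
FC to add: 3.806 − 0.7 = 3.106 mg/L as Cl₂.
Cl₂ equivalent: 3.106 mg/L × 760,785 L = 2363 g.
Product at 63.9% available Cl: 2363 / 0.639 = 3698 g.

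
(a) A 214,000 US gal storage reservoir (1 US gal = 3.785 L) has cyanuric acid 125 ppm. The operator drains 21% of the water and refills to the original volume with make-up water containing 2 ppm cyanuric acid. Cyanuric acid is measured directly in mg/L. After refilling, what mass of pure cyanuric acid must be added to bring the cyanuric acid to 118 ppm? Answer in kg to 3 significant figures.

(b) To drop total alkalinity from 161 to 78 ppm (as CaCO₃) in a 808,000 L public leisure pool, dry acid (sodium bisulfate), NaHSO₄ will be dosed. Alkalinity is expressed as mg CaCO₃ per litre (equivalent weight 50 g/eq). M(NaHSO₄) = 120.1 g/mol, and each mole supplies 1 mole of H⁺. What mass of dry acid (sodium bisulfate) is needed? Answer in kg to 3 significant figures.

(a) 15.3 kg; (b) 161 kg

(a) Volume: 214,000 US gal × 3.785 L/gal = 809,990 L.
(a) After draining 21% and refilling: 125 × 0.79 + 2 × 0.21 = 99.17 ppm.
(a) Deficit to target: 118 − 99.17 = 18.83 mg/L.
(a) Mass: 18.83 mg/L × 809,990 L = 15,250 g cyanuric acid.

(b) Alkalinity to neutralize: (161 − 78) = 83 mg/L as CaCO₃ × 808,000 L = 67,060 g as CaCO₃.
(b) Equivalents of H⁺ required: 67,060 ÷ 50 g/eq = 1341 eq = 1341 mol NaHSO₄.
(b) Mass of NaHSO₄: 1341 × 120.1 = 161,100 g.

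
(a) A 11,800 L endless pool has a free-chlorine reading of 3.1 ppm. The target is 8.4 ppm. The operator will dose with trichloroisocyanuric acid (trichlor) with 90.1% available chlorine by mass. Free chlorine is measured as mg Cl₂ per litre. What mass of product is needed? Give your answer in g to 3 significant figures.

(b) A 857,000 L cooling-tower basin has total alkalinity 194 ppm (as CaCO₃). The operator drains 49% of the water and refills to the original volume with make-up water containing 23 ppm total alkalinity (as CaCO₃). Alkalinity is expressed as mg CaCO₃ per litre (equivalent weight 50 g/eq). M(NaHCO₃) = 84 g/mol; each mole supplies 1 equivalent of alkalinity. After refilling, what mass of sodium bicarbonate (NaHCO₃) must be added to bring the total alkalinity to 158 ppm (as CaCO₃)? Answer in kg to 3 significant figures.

(a) 69.4 g; (b) 68.8 kg

(a) Chlorine deficit: 8.4 − 3.1 = 5.3 ppm = 5.3 mg/L as Cl₂.
(a) Cl₂ equivalent needed: 5.3 mg/L × 11,800 L = 62,540 mg = 62.54 g.
(a) Product at 90.1% available chlorine: 62.54 / 0.901 = 69.41 g.

(b) After draining 49% and refilling: 194 × 0.51 + 23 × 0.49 = 110.21 ppm.
(b) Deficit to target: 158 − 110.21 = 47.79 mg/L.
(b) As CaCO₃: 47.79 mg/L × 857,000 L = 40,960 g; ÷ 50 g/eq ÷ 1 = 819.1 mol NaHCO₃.
(b) Mass: 819.1 × 84 = 68,810 g.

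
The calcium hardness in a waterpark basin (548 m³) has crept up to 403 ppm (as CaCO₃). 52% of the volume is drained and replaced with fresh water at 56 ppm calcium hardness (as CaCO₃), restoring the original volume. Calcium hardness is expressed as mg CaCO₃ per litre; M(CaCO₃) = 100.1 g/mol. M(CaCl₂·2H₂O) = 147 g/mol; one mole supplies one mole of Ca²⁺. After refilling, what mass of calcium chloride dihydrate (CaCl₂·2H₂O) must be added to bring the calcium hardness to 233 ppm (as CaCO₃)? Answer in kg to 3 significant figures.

8.40 kg

Volume: 548 m³ = 548,000 L.
After draining 52% and refilling: 403 × 0.48 + 56 × 0.52 = 222.56 ppm.
Deficit to target: 233 − 222.56 = 10.44 mg/L.
As CaCO₃: 10.44 mg/L × 548,000 L = 5721 g; ÷ 100.1 = 57.15 mol Ca²⁺.
Mass: 57.15 × 147 = 8402 g.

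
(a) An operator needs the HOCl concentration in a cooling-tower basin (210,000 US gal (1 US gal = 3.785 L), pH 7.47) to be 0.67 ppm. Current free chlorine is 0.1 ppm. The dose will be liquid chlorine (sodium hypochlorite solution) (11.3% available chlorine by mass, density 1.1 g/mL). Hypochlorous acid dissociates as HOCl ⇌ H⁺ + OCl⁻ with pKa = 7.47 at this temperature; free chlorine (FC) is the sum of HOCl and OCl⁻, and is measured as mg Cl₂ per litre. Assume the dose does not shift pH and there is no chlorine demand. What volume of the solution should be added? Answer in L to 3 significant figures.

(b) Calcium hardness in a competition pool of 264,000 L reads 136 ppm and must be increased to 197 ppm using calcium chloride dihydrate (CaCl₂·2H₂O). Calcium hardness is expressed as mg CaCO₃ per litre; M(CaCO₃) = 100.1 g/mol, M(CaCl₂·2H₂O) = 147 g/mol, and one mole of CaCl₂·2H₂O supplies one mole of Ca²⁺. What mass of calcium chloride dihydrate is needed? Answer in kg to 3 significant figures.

(a) Volume: 210,000 US gal × 3.785 L/gal = 794,850 L.
(a) [OCl⁻]/[HOCl] = 10^(pH − pKa) = 10^(7.47 − 7.47) = 1; fraction as HOCl = 1/(1 + 1) = 0.5.
(a) Free chlorine required for 0.67 ppm HOCl: 0.67 / 0.5 = 1.34 ppm.
(a) FC to add: 1.34 − 0.1 = 1.24 mg/L as Cl₂.
(a) Cl₂ equivalent: 1.24 mg/L × 794,850 L = 985.6 g.
(a) Product at 11.3% available Cl: 985.6 / 0.113 = 8722 g.
(a) Volume: 8722 g ÷ 1.1 g/mL = 7929 mL.

(b) Hardness to add: (197 − 136) = 61 mg/L as CaCO₃ × 264,000 L = 16,100 g as CaCO₃.
(b) Moles of Ca²⁺ (1 mol Ca²⁺ ≡ 1 mol CaCO₃): 16,100 / 100.1 g/mol = 160.9 mol.
(b) Mass of CaCl₂·2H₂O: 160.9 × 147 = 23,650 g.

(a) 7.93 L; (b) 23.6 kg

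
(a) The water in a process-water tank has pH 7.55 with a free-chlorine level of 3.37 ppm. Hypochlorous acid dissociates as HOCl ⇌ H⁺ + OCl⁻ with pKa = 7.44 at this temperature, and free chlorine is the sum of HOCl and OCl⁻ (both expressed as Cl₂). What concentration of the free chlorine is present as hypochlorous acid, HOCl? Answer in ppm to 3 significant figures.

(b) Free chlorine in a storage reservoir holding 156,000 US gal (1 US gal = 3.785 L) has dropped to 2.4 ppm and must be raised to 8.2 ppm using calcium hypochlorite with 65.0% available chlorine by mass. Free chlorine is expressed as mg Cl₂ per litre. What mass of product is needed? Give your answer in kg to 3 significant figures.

(a) [OCl⁻]/[HOCl] = 10^(pH − pKa) = 10^(7.55 − 7.44) = 10^0.11 = 1.288.
(a) Fraction as HOCl = 1 / (1 + 1.288) = 0.437.
(a) HOCl = 0.437 × 3.37 ppm = 1.473 ppm.

(b) Volume: 156,000 US gal × 3.785 L/gal = 590,460 L.
(b) Chlorine deficit: 8.2 − 2.4 = 5.8 ppm = 5.8 mg/L as Cl₂.
(b) Cl₂ equivalent needed: 5.8 mg/L × 590,460 L = 3,425,000 mg = 3425 g.
(b) Product at 65.0% available chlorine: 3425 / 0.65 = 5269 g.

(a) 1.47 ppm; (b) 5.27 kg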